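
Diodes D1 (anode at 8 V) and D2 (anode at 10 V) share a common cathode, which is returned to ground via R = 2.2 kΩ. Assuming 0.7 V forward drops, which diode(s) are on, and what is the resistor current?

Assume both conduct. Then node N would need to be at both 8−0.7 = 7.3 V and 10−0.7 = 9.3 V, which is impossible.
Assume only D2 conducts: V_N = 10 − 0.7 = 9.3 V, so I_R = 9.3/2.2 = 4.23 mA.
Check D1: its anode-to-cathode voltage is 8 − 9.3 = -1.3 V < 0.7 V, so it is off. The assumption is consistent.

Only D2 conducts; I_R ≈ 4.2 mA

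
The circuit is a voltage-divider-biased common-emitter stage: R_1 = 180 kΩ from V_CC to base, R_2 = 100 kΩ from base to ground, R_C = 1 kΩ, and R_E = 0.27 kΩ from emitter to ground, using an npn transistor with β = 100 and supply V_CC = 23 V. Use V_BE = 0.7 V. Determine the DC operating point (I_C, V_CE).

Thevenize the base divider: V_Th = V_CC·R_2/(R_1+R_2) = 23×100/280 = 8.21 V, R_Th = R_1‖R_2 = 64.3 kΩ.
Base-emitter loop: V_Th = I_B·R_Th + V_BE + (β+1)I_B·R_E, so I_B = (8.21 − 0.7) / (64.3 + 101×0.27) = 0.0821 mA.
I_C = β·I_B = 100×0.0821 = 8.21 mA, and I_E = (β+1)I_B = 8.29 mA.
V_CE = V_CC − I_C·R_C − I_E·R_E = 23 − 8.21×1 − 8.29×0.27 = 12.6 V.
V_CE = 12.6 V > 0.2 V confirms active-region operation.

I_C ≈ 8.2 mA, V_CE ≈ 13 V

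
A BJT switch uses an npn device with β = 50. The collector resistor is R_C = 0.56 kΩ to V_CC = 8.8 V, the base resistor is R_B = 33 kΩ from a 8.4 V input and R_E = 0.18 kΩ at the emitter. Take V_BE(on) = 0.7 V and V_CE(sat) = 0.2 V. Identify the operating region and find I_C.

active; I_C ≈ 9.1 mA

Assume active. Base-emitter loop: I_B = (V_BB − V_BE)/(R_B + (β+1)R_E) = (8.4 − 0.7)/(33 + 51×0.18) = 0.183 mA.
I_C = β·I_B = 50×0.183 = 9.13 mA.
V_CE = V_CC − I_C·R_C − I_E·R_E = 8.8 − 9.13×0.56 − 9.31×0.18 = 2.01 V > V_CE(sat), so the active-region assumption holds.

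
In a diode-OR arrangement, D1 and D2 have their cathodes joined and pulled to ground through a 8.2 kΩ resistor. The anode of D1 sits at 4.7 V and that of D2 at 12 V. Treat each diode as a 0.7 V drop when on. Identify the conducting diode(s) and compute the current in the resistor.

Only D2 conducts; I_R ≈ 1.4 mA

Assume both conduct. Then node N would need to be at both 4.7−0.7 = 4 V and 12−0.7 = 11.3 V, which is impossible.
Assume only D2 conducts: V_N = 12 − 0.7 = 11.3 V, so I_R = 11.3/8.2 = 1.38 mA.
Check D1: its anode-to-cathode voltage is 4.7 − 11.3 = -6.6 V < 0.7 V, so it is off. The assumption is consistent.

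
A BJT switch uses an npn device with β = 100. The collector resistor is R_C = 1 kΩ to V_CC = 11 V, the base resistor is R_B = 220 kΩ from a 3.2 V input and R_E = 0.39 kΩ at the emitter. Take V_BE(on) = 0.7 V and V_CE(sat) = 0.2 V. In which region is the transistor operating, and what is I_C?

Assume active. Base-emitter loop: I_B = (V_BB − V_BE)/(R_B + (β+1)R_E) = (3.2 − 0.7)/(220 + 101×0.39) = 0.00964 mA.
I_C = β·I_B = 100×0.00964 = 0.964 mA.
V_CE = V_CC − I_C·R_C − I_E·R_E = 11 − 0.964×1 − 0.973×0.39 = 9.66 V > V_CE(sat), so the active-region assumption holds.

active; I_C ≈ 0.96 mA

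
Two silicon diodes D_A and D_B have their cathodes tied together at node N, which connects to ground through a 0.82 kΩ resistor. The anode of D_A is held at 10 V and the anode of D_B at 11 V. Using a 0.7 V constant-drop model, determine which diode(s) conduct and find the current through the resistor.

Only D_B conducts; I_R ≈ 13 mA

Assume both conduct. Then node N would need to be at both 10−0.7 = 9.3 V and 11−0.7 = 10.3 V, which is impossible.
Assume only D_B conducts: V_N = 11 − 0.7 = 10.3 V, so I_R = 10.3/0.82 = 12.6 mA.
Check D_A: its anode-to-cathode voltage is 10 − 10.3 = -0.3 V < 0.7 V, so it is off. The assumption is consistent.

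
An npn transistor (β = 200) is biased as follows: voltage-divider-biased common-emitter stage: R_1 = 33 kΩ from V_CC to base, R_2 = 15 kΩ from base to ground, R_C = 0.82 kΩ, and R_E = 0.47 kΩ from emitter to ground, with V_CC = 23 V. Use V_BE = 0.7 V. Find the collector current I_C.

I_C ≈ 12 mA

Thevenize the base divider: V_Th = V_CC·R_2/(R_1+R_2) = 23×15/48 = 7.19 V, R_Th = R_1‖R_2 = 10.3 kΩ.
Base-emitter loop: V_Th = I_B·R_Th + V_BE + (β+1)I_B·R_E, so I_B = (7.19 − 0.7) / (10.3 + 201×0.47) = 0.0619 mA.
I_C = β·I_B = 200×0.0619 = 12.4 mA, and I_E = (β+1)I_B = 12.4 mA.
V_CE = V_CC − I_C·R_C − I_E·R_E = 23 − 12.4×0.82 − 12.4×0.47 = 7 V.
V_CE = 7 V > 0.2 V confirms active-region operation.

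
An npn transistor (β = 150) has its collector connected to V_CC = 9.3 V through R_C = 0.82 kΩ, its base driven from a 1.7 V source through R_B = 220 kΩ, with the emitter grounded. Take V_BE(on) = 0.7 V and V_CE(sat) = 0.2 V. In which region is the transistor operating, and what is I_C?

Assume active. Base-emitter loop: I_B = (V_BB − V_BE)/R_B = (1.7 − 0.7)/220 = 0.00455 mA.
I_C = β·I_B = 150×0.00455 = 0.682 mA.
V_CE = V_CC − I_C·R_C = 9.3 − 0.682×0.82 = 8.74 V > V_CE(sat), so the active-region assumption holds.

active; I_C ≈ 0.68 mA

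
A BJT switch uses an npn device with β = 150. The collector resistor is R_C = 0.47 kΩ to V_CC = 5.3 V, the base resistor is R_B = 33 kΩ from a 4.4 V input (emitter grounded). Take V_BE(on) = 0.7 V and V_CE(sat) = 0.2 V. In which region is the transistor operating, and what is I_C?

Assume active: I_B = (4.4 − 0.7)/33 = 0.112 mA, giving I_C = β·I_B = 16.8 mA.
But then V_CE = 5.3 − 16.8×0.47 = -2.6 V < V_CE(sat) = 0.2 V — impossible in the active region.
So the transistor is saturated. With V_CE = 0.2 V, I_C = (V_CC − 0.2)/R_C = 5.1/0.47 = 10.9 mA.
Check: β·I_B = 16.8 mA > I_C = 10.9 mA, confirming saturation.

saturation; I_C ≈ 11 mA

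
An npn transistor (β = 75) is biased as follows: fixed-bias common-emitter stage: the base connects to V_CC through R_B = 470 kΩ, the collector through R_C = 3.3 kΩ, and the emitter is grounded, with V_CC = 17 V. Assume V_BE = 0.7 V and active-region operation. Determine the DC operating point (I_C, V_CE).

I_C ≈ 2.6 mA, V_CE ≈ 8.4 V

Base loop: V_CC = I_B·R_B + V_BE, so I_B = (17 − 0.7)/470 kΩ = 0.0347 mA.
In the active region I_C = β·I_B = 75 × 0.0347 = 2.6 mA.
Collector loop: V_CE = V_CC − I_C·R_C = 17 − 2.6×3.3 = 8.42 V.
Since V_CE = 8.42 V > V_CE(sat) ≈ 0.2 V, the transistor is in the active region as assumed.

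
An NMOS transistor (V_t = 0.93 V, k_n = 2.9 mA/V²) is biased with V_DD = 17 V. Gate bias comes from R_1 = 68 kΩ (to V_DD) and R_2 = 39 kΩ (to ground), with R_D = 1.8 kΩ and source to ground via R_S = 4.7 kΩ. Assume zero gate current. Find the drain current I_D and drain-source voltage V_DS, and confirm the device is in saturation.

V_G = V_DD·R_2/(R_1+R_2) = 17×39/107 = 6.2 V.
Assume saturation: I_D = (k_n/2)(V_GS − V_t)² with V_GS = V_G − I_D·R_S = 6.2 − 4.7·I_D.
Substituting gives 32·I_D² − 72.8·I_D + 40.2 = 0, with roots I_D = 0.948 or 1.32 mA.
The root I_D = 1.32 mA gives V_GS = -0.0255 V ≤ V_t, so take I_D = 0.948 mA.
Then V_GS = 1.74 V and V_DS = V_DD − I_D(R_D+R_S) = 17 − 0.948×6.5 = 10.8 V.
Saturation requires V_DS ≥ V_GS − V_t = 0.809 V; 10.8 ≥ 0.809 ✓.

I_D ≈ 0.95 mA, V_DS ≈ 11 V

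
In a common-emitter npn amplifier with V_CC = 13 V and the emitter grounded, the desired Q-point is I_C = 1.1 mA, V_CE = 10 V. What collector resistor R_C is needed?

R_C ≈ 2.7 kΩ

Collector loop: V_CC = I_C·R_C + V_CE.
R_C = (V_CC − V_CE)/I_C = (13 − 10)/1.1 = 2.73 kΩ.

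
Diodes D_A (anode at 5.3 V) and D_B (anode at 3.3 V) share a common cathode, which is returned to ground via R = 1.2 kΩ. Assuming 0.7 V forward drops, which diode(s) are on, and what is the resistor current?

Only D_A conducts; I_R ≈ 3.8 mA

Assume both conduct. Then node N would need to be at both 5.3−0.7 = 4.6 V and 3.3−0.7 = 2.6 V, which is impossible.
Assume only D_A conducts: V_N = 5.3 − 0.7 = 4.6 V, so I_R = 4.6/1.2 = 3.83 mA.
Check D_B: its anode-to-cathode voltage is 3.3 − 4.6 = -1.3 V < 0.7 V, so it is off. The assumption is consistent.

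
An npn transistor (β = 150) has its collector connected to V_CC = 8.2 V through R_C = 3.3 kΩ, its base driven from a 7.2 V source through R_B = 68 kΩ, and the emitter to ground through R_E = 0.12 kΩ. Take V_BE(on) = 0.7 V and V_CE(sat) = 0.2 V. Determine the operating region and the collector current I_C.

saturation; I_C ≈ 2.3 mA

Assume active: I_B = (7.2 − 0.7)/(68 + 151×0.12) = 0.0755 mA, I_C = β·I_B = 11.3 mA.
Then V_CE = 8.2 − 11.3×3.3 − 11.4×0.12 = -30.5 V < 0.2 V — the active assumption fails.
Re-solve with V_CE = 0.2 V. KCL at the emitter: V_E/R_E = (V_BB−0.7−V_E)/R_B + (V_CC−0.2−V_E)/R_C, giving V_E = 0.291 V.
I_C = (V_CC − 0.2 − V_E)/R_C = (8 − 0.291)/3.3 = 2.34 mA.
Check: I_B = (6.5 − 0.291)/68 = 0.0913 mA, and β·I_B = 13.7 mA > I_C, confirming saturation.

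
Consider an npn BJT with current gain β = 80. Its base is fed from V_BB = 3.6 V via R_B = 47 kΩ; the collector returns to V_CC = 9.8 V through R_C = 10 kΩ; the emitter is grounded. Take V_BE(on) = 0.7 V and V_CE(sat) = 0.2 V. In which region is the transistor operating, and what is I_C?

Assume active: I_B = (3.6 − 0.7)/47 = 0.0617 mA, giving I_C = β·I_B = 4.94 mA.
But then V_CE = 9.8 − 4.94×10 = -39.6 V < V_CE(sat) = 0.2 V — impossible in the active region.
So the transistor is saturated. With V_CE = 0.2 V, I_C = (V_CC − 0.2)/R_C = 9.6/10 = 0.96 mA.
Check: β·I_B = 4.94 mA > I_C = 0.96 mA, confirming saturation.

saturation; I_C ≈ 0.96 mA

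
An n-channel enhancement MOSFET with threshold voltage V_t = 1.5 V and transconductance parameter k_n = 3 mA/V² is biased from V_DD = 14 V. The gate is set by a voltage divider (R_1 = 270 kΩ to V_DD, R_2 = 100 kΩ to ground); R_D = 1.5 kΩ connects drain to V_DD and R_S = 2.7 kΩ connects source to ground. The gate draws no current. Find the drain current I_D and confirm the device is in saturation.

I_D ≈ 0.61 mA

V_G = V_DD·R_2/(R_1+R_2) = 14×100/370 = 3.78 V.
Assume saturation: I_D = (k_n/2)(V_GS − V_t)² with V_GS = V_G − I_D·R_S = 3.78 − 2.7·I_D.
Substituting gives 10.9·I_D² − 19.5·I_D + 7.82 = 0, with roots I_D = 0.61 or 1.17 mA.
The root I_D = 1.17 mA gives V_GS = 0.616 V ≤ V_t, so take I_D = 0.61 mA.
Then V_GS = 2.14 V and V_DS = V_DD − I_D(R_D+R_S) = 14 − 0.61×4.2 = 11.4 V.
Saturation requires V_DS ≥ V_GS − V_t = 0.638 V; 11.4 ≥ 0.638 ✓.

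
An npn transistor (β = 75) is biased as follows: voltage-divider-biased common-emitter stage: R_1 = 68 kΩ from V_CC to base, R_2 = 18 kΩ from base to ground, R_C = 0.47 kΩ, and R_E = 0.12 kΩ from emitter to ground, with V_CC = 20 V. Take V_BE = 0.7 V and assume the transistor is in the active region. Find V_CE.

V_CE ≈ 13 V

Thevenize the base divider: V_Th = V_CC·R_2/(R_1+R_2) = 20×18/86 = 4.19 V, R_Th = R_1‖R_2 = 14.2 kΩ.
Base-emitter loop: V_Th = I_B·R_Th + V_BE + (β+1)I_B·R_E, so I_B = (4.19 − 0.7) / (14.2 + 76×0.12) = 0.149 mA.
I_C = β·I_B = 75×0.149 = 11.2 mA, and I_E = (β+1)I_B = 11.3 mA.
V_CE = V_CC − I_C·R_C − I_E·R_E = 20 − 11.2×0.47 − 11.3×0.12 = 13.4 V.
V_CE = 13.4 V > 0.2 V confirms active-region operation.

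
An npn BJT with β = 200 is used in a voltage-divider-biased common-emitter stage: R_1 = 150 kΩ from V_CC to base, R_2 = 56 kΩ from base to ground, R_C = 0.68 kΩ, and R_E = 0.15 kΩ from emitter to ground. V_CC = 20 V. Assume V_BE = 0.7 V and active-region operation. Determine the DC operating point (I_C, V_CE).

Thevenize the base divider: V_Th = V_CC·R_2/(R_1+R_2) = 20×56/206 = 5.44 V, R_Th = R_1‖R_2 = 40.8 kΩ.
Base-emitter loop: V_Th = I_B·R_Th + V_BE + (β+1)I_B·R_E, so I_B = (5.44 − 0.7) / (40.8 + 201×0.15) = 0.0668 mA.
I_C = β·I_B = 200×0.0668 = 13.4 mA, and I_E = (β+1)I_B = 13.4 mA.
V_CE = V_CC − I_C·R_C − I_E·R_E = 20 − 13.4×0.68 − 13.4×0.15 = 8.9 V.
V_CE = 8.9 V > 0.2 V confirms active-region operation.

I_C ≈ 13 mA, V_CE ≈ 8.9 V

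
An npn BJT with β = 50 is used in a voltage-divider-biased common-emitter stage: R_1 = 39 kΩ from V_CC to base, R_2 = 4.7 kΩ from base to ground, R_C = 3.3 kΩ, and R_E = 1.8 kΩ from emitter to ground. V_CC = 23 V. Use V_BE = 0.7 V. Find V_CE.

V_CE ≈ 18 V

Thevenize the base divider: V_Th = V_CC·R_2/(R_1+R_2) = 23×4.7/43.7 = 2.47 V, R_Th = R_1‖R_2 = 4.19 kΩ.
Base-emitter loop: V_Th = I_B·R_Th + V_BE + (β+1)I_B·R_E, so I_B = (2.47 − 0.7) / (4.19 + 51×1.8) = 0.0185 mA.
I_C = β·I_B = 50×0.0185 = 0.924 mA, and I_E = (β+1)I_B = 0.942 mA.
V_CE = V_CC − I_C·R_C − I_E·R_E = 23 − 0.924×3.3 − 0.942×1.8 = 18.3 V.
V_CE = 18.3 V > 0.2 V confirms active-region operation.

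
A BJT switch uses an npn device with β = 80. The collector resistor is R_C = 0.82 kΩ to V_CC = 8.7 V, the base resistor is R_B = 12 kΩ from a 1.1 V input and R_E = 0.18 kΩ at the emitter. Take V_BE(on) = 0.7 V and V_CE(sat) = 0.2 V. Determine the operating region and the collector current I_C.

Assume active. Base-emitter loop: I_B = (V_BB − V_BE)/(R_B + (β+1)R_E) = (1.1 − 0.7)/(12 + 81×0.18) = 0.015 mA.
I_C = β·I_B = 80×0.015 = 1.2 mA.
V_CE = V_CC − I_C·R_C − I_E·R_E = 8.7 − 1.2×0.82 − 1.22×0.18 = 7.49 V > V_CE(sat), so the active-region assumption holds.

active; I_C ≈ 1.2 mA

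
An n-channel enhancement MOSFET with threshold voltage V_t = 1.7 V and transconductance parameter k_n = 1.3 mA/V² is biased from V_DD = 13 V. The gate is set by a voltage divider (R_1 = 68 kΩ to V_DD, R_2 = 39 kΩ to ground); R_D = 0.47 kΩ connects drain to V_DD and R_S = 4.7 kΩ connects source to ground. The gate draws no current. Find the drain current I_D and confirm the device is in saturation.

I_D ≈ 0.47 mA

V_G = V_DD·R_2/(R_1+R_2) = 13×39/107 = 4.74 V.
Assume saturation: I_D = (k_n/2)(V_GS − V_t)² with V_GS = V_G − I_D·R_S = 4.74 − 4.7·I_D.
Substituting gives 14.4·I_D² − 19.6·I_D + 6 = 0, with roots I_D = 0.466 or 0.896 mA.
The root I_D = 0.896 mA gives V_GS = 0.526 V ≤ V_t, so take I_D = 0.466 mA.
Then V_GS = 2.55 V and V_DS = V_DD − I_D(R_D+R_S) = 13 − 0.466×5.17 = 10.6 V.
Saturation requires V_DS ≥ V_GS − V_t = 0.847 V; 10.6 ≥ 0.847 ✓.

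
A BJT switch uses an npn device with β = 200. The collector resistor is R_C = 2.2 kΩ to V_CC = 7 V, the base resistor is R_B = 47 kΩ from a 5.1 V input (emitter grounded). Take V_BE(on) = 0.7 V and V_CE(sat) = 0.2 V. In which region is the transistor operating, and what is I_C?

saturation; I_C ≈ 3.1 mA

Assume active: I_B = (5.1 − 0.7)/47 = 0.0936 mA, giving I_C = β·I_B = 18.7 mA.
But then V_CE = 7 − 18.7×2.2 = -34.2 V < V_CE(sat) = 0.2 V — impossible in the active region.
So the transistor is saturated. With V_CE = 0.2 V, I_C = (V_CC − 0.2)/R_C = 6.8/2.2 = 3.09 mA.
Check: β·I_B = 18.7 mA > I_C = 3.09 mA, confirming saturation.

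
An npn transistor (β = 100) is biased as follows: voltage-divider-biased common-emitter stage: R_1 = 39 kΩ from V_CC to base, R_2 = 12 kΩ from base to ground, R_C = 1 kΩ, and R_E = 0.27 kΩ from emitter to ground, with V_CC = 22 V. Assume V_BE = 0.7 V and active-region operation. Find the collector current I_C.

Thevenize the base divider: V_Th = V_CC·R_2/(R_1+R_2) = 22×12/51 = 5.18 V, R_Th = R_1‖R_2 = 9.18 kΩ.
Base-emitter loop: V_Th = I_B·R_Th + V_BE + (β+1)I_B·R_E, so I_B = (5.18 − 0.7) / (9.18 + 101×0.27) = 0.123 mA.
I_C = β·I_B = 100×0.123 = 12.3 mA, and I_E = (β+1)I_B = 12.4 mA.
V_CE = V_CC − I_C·R_C − I_E·R_E = 22 − 12.3×1 − 12.4×0.27 = 6.37 V.
V_CE = 6.37 V > 0.2 V confirms active-region operation.

I_C ≈ 12 mA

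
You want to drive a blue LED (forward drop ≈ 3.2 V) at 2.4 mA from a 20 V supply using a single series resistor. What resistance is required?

R ≈ 7 kΩ

The resistor drops V_S − V_D = 20 − 3.2 = 16.8 V at 2.4 mA.
R = 16.8 V / 2.4 mA = 7 kΩ.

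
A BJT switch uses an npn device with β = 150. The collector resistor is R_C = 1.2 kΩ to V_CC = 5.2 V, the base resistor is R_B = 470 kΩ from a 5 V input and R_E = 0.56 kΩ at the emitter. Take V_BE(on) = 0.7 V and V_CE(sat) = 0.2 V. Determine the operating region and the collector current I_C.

active; I_C ≈ 1.2 mA

Assume active. Base-emitter loop: I_B = (V_BB − V_BE)/(R_B + (β+1)R_E) = (5 − 0.7)/(470 + 151×0.56) = 0.00775 mA.
I_C = β·I_B = 150×0.00775 = 1.16 mA.
V_CE = V_CC − I_C·R_C − I_E·R_E = 5.2 − 1.16×1.2 − 1.17×0.56 = 3.15 V > V_CE(sat), so the active-region assumption holds.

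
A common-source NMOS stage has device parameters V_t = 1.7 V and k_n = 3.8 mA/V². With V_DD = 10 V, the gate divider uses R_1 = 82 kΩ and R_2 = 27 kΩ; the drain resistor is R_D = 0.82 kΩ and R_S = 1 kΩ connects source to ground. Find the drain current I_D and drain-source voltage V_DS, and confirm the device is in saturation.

V_G = V_DD·R_2/(R_1+R_2) = 10×27/109 = 2.48 V.
Assume saturation: I_D = (k_n/2)(V_GS − V_t)² with V_GS = V_G − I_D·R_S = 2.48 − 1·I_D.
Substituting gives 1.9·I_D² − 3.95·I_D + 1.15 = 0, with roots I_D = 0.349 or 1.73 mA.
The root I_D = 1.73 mA gives V_GS = 0.745 V ≤ V_t, so take I_D = 0.349 mA.
Then V_GS = 2.13 V and V_DS = V_DD − I_D(R_D+R_S) = 10 − 0.349×1.82 = 9.37 V.
Saturation requires V_DS ≥ V_GS − V_t = 0.428 V; 9.37 ≥ 0.428 ✓.

I_D ≈ 0.35 mA, V_DS ≈ 9.4 V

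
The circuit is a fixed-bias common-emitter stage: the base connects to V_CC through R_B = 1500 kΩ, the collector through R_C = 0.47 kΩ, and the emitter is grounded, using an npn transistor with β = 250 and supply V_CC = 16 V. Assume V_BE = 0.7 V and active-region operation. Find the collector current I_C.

Base loop: V_CC = I_B·R_B + V_BE, so I_B = (16 − 0.7)/1500 kΩ = 0.0102 mA.
In the active region I_C = β·I_B = 250 × 0.0102 = 2.55 mA.
Collector loop: V_CE = V_CC − I_C·R_C = 16 − 2.55×0.47 = 14.8 V.
Since V_CE = 14.8 V > V_CE(sat) ≈ 0.2 V, the transistor is in the active region as assumed.

I_C ≈ 2.6 mA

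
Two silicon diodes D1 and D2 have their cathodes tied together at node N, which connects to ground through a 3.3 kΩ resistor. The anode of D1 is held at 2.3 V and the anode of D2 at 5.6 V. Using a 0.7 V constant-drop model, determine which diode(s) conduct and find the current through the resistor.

Assume both conduct. Then node N would need to be at both 2.3−0.7 = 1.6 V and 5.6−0.7 = 4.9 V, which is impossible.
Assume only D2 conducts: V_N = 5.6 − 0.7 = 4.9 V, so I_R = 4.9/3.3 = 1.48 mA.
Check D1: its anode-to-cathode voltage is 2.3 − 4.9 = -2.6 V < 0.7 V, so it is off. The assumption is consistent.

Only D2 conducts; I_R ≈ 1.5 mA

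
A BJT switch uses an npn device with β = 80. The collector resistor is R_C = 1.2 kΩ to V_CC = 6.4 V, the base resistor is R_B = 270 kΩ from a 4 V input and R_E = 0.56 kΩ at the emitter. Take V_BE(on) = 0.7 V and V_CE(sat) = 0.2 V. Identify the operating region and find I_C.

active; I_C ≈ 0.84 mA

Assume active. Base-emitter loop: I_B = (V_BB − V_BE)/(R_B + (β+1)R_E) = (4 − 0.7)/(270 + 81×0.56) = 0.0105 mA.
I_C = β·I_B = 80×0.0105 = 0.837 mA.
V_CE = V_CC − I_C·R_C − I_E·R_E = 6.4 − 0.837×1.2 − 0.848×0.56 = 4.92 V > V_CE(sat), so the active-region assumption holds.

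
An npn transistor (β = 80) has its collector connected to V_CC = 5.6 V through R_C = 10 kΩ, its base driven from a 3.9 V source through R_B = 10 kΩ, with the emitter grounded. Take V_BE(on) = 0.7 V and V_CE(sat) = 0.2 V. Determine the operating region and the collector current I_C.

Assume active: I_B = (3.9 − 0.7)/10 = 0.32 mA, giving I_C = β·I_B = 25.6 mA.
But then V_CE = 5.6 − 25.6×10 = -250 V < V_CE(sat) = 0.2 V — impossible in the active region.
So the transistor is saturated. With V_CE = 0.2 V, I_C = (V_CC − 0.2)/R_C = 5.4/10 = 0.54 mA.
Check: β·I_B = 25.6 mA > I_C = 0.54 mA, confirming saturation.

saturation; I_C ≈ 0.54 mA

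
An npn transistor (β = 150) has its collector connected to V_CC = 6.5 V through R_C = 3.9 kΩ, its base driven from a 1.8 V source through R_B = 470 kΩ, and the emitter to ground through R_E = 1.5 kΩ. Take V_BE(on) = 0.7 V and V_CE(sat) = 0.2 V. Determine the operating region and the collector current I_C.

Assume active. Base-emitter loop: I_B = (V_BB − V_BE)/(R_B + (β+1)R_E) = (1.8 − 0.7)/(470 + 151×1.5) = 0.00158 mA.
I_C = β·I_B = 150×0.00158 = 0.237 mA.
V_CE = V_CC − I_C·R_C − I_E·R_E = 6.5 − 0.237×3.9 − 0.238×1.5 = 5.22 V > V_CE(sat), so the active-region assumption holds.

active; I_C ≈ 0.24 mA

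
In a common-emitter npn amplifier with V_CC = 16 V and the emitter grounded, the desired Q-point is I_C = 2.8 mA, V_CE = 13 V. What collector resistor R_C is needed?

Collector loop: V_CC = I_C·R_C + V_CE.
R_C = (V_CC − V_CE)/I_C = (16 − 13)/2.8 = 1.07 kΩ.

R_C ≈ 1.1 kΩ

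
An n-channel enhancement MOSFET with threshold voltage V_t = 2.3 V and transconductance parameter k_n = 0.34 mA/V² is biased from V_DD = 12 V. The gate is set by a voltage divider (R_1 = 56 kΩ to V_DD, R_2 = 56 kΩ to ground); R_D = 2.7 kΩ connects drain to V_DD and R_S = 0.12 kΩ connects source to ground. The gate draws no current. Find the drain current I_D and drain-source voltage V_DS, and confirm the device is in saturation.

V_G = V_DD·R_2/(R_1+R_2) = 12×56/112 = 6 V.
Assume saturation: I_D = (k_n/2)(V_GS − V_t)² with V_GS = V_G − I_D·R_S = 6 − 0.12·I_D.
Substituting gives 0.00245·I_D² − 1.15·I_D + 2.33 = 0, with roots I_D = 2.03 or 468 mA.
The root I_D = 468 mA gives V_GS = -50.2 V ≤ V_t, so take I_D = 2.03 mA.
Then V_GS = 5.76 V and V_DS = V_DD − I_D(R_D+R_S) = 12 − 2.03×2.82 = 6.27 V.
Saturation requires V_DS ≥ V_GS − V_t = 3.46 V; 6.27 ≥ 3.46 ✓.

I_D ≈ 2 mA, V_DS ≈ 6.3 V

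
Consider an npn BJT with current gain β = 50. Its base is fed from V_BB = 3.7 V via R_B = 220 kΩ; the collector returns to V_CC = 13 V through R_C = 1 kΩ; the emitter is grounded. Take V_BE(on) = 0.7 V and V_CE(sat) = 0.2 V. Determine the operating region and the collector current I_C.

Assume active. Base-emitter loop: I_B = (V_BB − V_BE)/R_B = (3.7 − 0.7)/220 = 0.0136 mA.
I_C = β·I_B = 50×0.0136 = 0.682 mA.
V_CE = V_CC − I_C·R_C = 13 − 0.682×1 = 12.3 V > V_CE(sat), so the active-region assumption holds.

active; I_C ≈ 0.68 mA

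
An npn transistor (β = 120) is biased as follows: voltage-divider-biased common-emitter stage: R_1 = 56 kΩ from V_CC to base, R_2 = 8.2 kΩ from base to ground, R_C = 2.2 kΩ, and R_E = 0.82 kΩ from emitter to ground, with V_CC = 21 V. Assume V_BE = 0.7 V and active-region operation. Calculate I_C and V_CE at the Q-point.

I_C ≈ 2.2 mA, V_CE ≈ 14 V

Thevenize the base divider: V_Th = V_CC·R_2/(R_1+R_2) = 21×8.2/64.2 = 2.68 V, R_Th = R_1‖R_2 = 7.15 kΩ.
Base-emitter loop: V_Th = I_B·R_Th + V_BE + (β+1)I_B·R_E, so I_B = (2.68 − 0.7) / (7.15 + 121×0.82) = 0.0186 mA.
I_C = β·I_B = 120×0.0186 = 2.24 mA, and I_E = (β+1)I_B = 2.25 mA.
V_CE = V_CC − I_C·R_C − I_E·R_E = 21 − 2.24×2.2 − 2.25×0.82 = 14.2 V.
V_CE = 14.2 V > 0.2 V confirms active-region operation.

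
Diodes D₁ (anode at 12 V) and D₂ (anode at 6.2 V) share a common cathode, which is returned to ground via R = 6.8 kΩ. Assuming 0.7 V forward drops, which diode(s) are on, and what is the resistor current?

Assume both conduct. Then node N would need to be at both 12−0.7 = 11.3 V and 6.2−0.7 = 5.5 V, which is impossible.
Assume only D₁ conducts: V_N = 12 − 0.7 = 11.3 V, so I_R = 11.3/6.8 = 1.66 mA.
Check D₂: its anode-to-cathode voltage is 6.2 − 11.3 = -5.1 V < 0.7 V, so it is off. The assumption is consistent.

Only D₁ conducts; I_R ≈ 1.7 mA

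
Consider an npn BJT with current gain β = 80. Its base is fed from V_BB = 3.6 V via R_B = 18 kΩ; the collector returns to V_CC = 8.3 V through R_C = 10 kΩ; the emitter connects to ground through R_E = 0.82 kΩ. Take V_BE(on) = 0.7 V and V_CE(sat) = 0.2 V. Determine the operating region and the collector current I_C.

Assume active: I_B = (3.6 − 0.7)/(18 + 81×0.82) = 0.0344 mA, I_C = β·I_B = 2.75 mA.
Then V_CE = 8.3 − 2.75×10 − 2.78×0.82 = -21.5 V < 0.2 V — the active assumption fails.
Re-solve with V_CE = 0.2 V. KCL at the emitter: V_E/R_E = (V_BB−0.7−V_E)/R_B + (V_CC−0.2−V_E)/R_C, giving V_E = 0.706 V.
I_C = (V_CC − 0.2 − V_E)/R_C = (8.1 − 0.706)/10 = 0.739 mA.
Check: I_B = (2.9 − 0.706)/18 = 0.122 mA, and β·I_B = 9.75 mA > I_C, confirming saturation.

saturation; I_C ≈ 0.74 mA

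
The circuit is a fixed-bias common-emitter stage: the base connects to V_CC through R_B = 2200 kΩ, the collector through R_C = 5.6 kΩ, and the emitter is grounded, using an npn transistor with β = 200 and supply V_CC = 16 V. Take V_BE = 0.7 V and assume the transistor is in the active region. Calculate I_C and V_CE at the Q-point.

Base loop: V_CC = I_B·R_B + V_BE, so I_B = (16 − 0.7)/2200 kΩ = 0.00695 mA.
In the active region I_C = β·I_B = 200 × 0.00695 = 1.39 mA.
Collector loop: V_CE = V_CC − I_C·R_C = 16 − 1.39×5.6 = 8.21 V.
Since V_CE = 8.21 V > V_CE(sat) ≈ 0.2 V, the transistor is in the active region as assumed.

I_C ≈ 1.4 mA, V_CE ≈ 8.2 V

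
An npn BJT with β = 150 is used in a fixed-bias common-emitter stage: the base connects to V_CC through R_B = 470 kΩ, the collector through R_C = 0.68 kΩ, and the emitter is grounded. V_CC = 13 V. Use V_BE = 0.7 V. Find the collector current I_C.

I_C ≈ 3.9 mA

Base loop: V_CC = I_B·R_B + V_BE, so I_B = (13 − 0.7)/470 kΩ = 0.0262 mA.
In the active region I_C = β·I_B = 150 × 0.0262 = 3.93 mA.
Collector loop: V_CE = V_CC − I_C·R_C = 13 − 3.93×0.68 = 10.3 V.
Since V_CE = 10.3 V > V_CE(sat) ≈ 0.2 V, the transistor is in the active region as assumed.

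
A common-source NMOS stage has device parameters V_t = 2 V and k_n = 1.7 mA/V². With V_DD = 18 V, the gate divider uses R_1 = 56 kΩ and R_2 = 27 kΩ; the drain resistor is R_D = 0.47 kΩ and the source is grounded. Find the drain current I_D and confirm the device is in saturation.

I_D ≈ 13 mA

V_G = V_DD·R_2/(R_1+R_2) = 18×27/83 = 5.86 V. With the source grounded, V_GS = V_G = 5.86 V.
Assume saturation: I_D = (k_n/2)(V_GS − V_t)² = (1.7/2)×(5.86 − 2)² = 0.85×3.86² = 12.6 mA.
V_DS = V_DD − I_D·R_D = 18 − 12.6×0.47 = 12.1 V.
Saturation requires V_DS ≥ V_GS − V_t = 3.86 V; 12.1 ≥ 3.86 ✓.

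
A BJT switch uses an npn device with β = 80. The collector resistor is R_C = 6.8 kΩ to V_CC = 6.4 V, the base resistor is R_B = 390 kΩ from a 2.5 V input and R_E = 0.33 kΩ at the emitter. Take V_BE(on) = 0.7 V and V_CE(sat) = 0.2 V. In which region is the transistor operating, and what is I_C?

active; I_C ≈ 0.35 mA

Assume active. Base-emitter loop: I_B = (V_BB − V_BE)/(R_B + (β+1)R_E) = (2.5 − 0.7)/(390 + 81×0.33) = 0.00432 mA.
I_C = β·I_B = 80×0.00432 = 0.346 mA.
V_CE = V_CC − I_C·R_C − I_E·R_E = 6.4 − 0.346×6.8 − 0.35×0.33 = 3.93 V > V_CE(sat), so the active-region assumption holds.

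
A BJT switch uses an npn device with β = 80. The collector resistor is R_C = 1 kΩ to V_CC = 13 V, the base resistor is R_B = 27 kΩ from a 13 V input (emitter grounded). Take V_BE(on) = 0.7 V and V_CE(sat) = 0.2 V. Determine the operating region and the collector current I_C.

Assume active: I_B = (13 − 0.7)/27 = 0.456 mA, giving I_C = β·I_B = 36.4 mA.
But then V_CE = 13 − 36.4×1 = -23.4 V < V_CE(sat) = 0.2 V — impossible in the active region.
So the transistor is saturated. With V_CE = 0.2 V, I_C = (V_CC − 0.2)/R_C = 12.8/1 = 12.8 mA.
Check: β·I_B = 36.4 mA > I_C = 12.8 mA, confirming saturation.

saturation; I_C ≈ 13 mA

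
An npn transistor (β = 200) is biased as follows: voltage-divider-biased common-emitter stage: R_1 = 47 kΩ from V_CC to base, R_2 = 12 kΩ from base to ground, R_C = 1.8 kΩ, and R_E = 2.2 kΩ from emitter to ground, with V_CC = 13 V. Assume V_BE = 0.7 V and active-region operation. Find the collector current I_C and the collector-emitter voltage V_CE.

Thevenize the base divider: V_Th = V_CC·R_2/(R_1+R_2) = 13×12/59 = 2.64 V, R_Th = R_1‖R_2 = 9.56 kΩ.
Base-emitter loop: V_Th = I_B·R_Th + V_BE + (β+1)I_B·R_E, so I_B = (2.64 − 0.7) / (9.56 + 201×2.2) = 0.0043 mA.
I_C = β·I_B = 200×0.0043 = 0.861 mA, and I_E = (β+1)I_B = 0.865 mA.
V_CE = V_CC − I_C·R_C − I_E·R_E = 13 − 0.861×1.8 − 0.865×2.2 = 9.55 V.
V_CE = 9.55 V > 0.2 V confirms active-region operation.

I_C ≈ 0.86 mA, V_CE ≈ 9.5 V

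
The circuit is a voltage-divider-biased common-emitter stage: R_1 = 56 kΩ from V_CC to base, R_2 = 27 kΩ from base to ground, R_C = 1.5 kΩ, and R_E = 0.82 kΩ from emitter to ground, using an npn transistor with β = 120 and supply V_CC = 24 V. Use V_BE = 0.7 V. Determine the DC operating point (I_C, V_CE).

I_C ≈ 7.3 mA, V_CE ≈ 7.1 V

Thevenize the base divider: V_Th = V_CC·R_2/(R_1+R_2) = 24×27/83 = 7.81 V, R_Th = R_1‖R_2 = 18.2 kΩ.
Base-emitter loop: V_Th = I_B·R_Th + V_BE + (β+1)I_B·R_E, so I_B = (7.81 − 0.7) / (18.2 + 121×0.82) = 0.0605 mA.
I_C = β·I_B = 120×0.0605 = 7.26 mA, and I_E = (β+1)I_B = 7.32 mA.
V_CE = V_CC − I_C·R_C − I_E·R_E = 24 − 7.26×1.5 − 7.32×0.82 = 7.1 V.
V_CE = 7.1 V > 0.2 V confirms active-region operation.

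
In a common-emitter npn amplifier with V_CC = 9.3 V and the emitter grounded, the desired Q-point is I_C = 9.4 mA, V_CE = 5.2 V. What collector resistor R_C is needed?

R_C ≈ 0.44 kΩ

Collector loop: V_CC = I_C·R_C + V_CE.
R_C = (V_CC − V_CE)/I_C = (9.3 − 5.2)/9.4 = 0.436 kΩ.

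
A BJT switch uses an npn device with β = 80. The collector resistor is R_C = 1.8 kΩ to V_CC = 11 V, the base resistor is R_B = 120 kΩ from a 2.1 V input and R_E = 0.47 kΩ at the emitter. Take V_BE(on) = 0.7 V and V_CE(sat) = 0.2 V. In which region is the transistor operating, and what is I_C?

Assume active. Base-emitter loop: I_B = (V_BB − V_BE)/(R_B + (β+1)R_E) = (2.1 − 0.7)/(120 + 81×0.47) = 0.00886 mA.
I_C = β·I_B = 80×0.00886 = 0.709 mA.
V_CE = V_CC − I_C·R_C − I_E·R_E = 11 − 0.709×1.8 − 0.717×0.47 = 9.39 V > V_CE(sat), so the active-region assumption holds.

active; I_C ≈ 0.71 mA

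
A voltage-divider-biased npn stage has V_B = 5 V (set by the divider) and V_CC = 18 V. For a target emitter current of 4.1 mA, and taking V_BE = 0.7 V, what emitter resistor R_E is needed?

V_E = V_B − V_BE = 5 − 0.7 = 4.3 V.
R_E = V_E / I_E = 4.3 / 4.1 = 1.05 kΩ.

R_E ≈ 1 kΩ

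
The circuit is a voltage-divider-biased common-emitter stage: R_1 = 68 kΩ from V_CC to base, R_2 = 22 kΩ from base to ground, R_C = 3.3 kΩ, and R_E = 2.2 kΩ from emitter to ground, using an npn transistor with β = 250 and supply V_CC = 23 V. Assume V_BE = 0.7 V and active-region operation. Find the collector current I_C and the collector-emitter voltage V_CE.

Thevenize the base divider: V_Th = V_CC·R_2/(R_1+R_2) = 23×22/90 = 5.62 V, R_Th = R_1‖R_2 = 16.6 kΩ.
Base-emitter loop: V_Th = I_B·R_Th + V_BE + (β+1)I_B·R_E, so I_B = (5.62 − 0.7) / (16.6 + 251×2.2) = 0.00865 mA.
I_C = β·I_B = 250×0.00865 = 2.16 mA, and I_E = (β+1)I_B = 2.17 mA.
V_CE = V_CC − I_C·R_C − I_E·R_E = 23 − 2.16×3.3 − 2.17×2.2 = 11.1 V.
V_CE = 11.1 V > 0.2 V confirms active-region operation.

I_C ≈ 2.2 mA, V_CE ≈ 11 V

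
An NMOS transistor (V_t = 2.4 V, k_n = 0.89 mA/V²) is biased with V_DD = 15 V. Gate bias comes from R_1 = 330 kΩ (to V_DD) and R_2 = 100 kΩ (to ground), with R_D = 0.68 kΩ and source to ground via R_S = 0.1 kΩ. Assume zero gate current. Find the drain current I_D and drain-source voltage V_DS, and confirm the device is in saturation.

I_D ≈ 0.48 mA, V_DS ≈ 15 V

V_G = V_DD·R_2/(R_1+R_2) = 15×100/430 = 3.49 V.
Assume saturation: I_D = (k_n/2)(V_GS − V_t)² with V_GS = V_G − I_D·R_S = 3.49 − 0.1·I_D.
Substituting gives 0.00445·I_D² − 1.1·I_D + 0.527 = 0, with roots I_D = 0.482 or 246 mA.
The root I_D = 246 mA gives V_GS = -21.1 V ≤ V_t, so take I_D = 0.482 mA.
Then V_GS = 3.44 V and V_DS = V_DD − I_D(R_D+R_S) = 15 − 0.482×0.78 = 14.6 V.
Saturation requires V_DS ≥ V_GS − V_t = 1.04 V; 14.6 ≥ 1.04 ✓.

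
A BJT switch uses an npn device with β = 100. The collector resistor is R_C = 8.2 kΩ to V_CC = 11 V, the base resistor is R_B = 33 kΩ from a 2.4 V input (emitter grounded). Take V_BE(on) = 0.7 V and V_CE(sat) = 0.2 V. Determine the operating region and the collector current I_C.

Assume active: I_B = (2.4 − 0.7)/33 = 0.0515 mA, giving I_C = β·I_B = 5.15 mA.
But then V_CE = 11 − 5.15×8.2 = -31.2 V < V_CE(sat) = 0.2 V — impossible in the active region.
So the transistor is saturated. With V_CE = 0.2 V, I_C = (V_CC − 0.2)/R_C = 10.8/8.2 = 1.32 mA.
Check: β·I_B = 5.15 mA > I_C = 1.32 mA, confirming saturation.

saturation; I_C ≈ 1.3 mA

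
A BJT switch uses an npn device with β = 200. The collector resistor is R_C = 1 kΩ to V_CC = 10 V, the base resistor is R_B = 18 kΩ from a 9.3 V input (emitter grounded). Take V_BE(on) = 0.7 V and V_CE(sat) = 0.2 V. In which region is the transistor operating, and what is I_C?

Assume active: I_B = (9.3 − 0.7)/18 = 0.478 mA, giving I_C = β·I_B = 95.6 mA.
But then V_CE = 10 − 95.6×1 = -85.6 V < V_CE(sat) = 0.2 V — impossible in the active region.
So the transistor is saturated. With V_CE = 0.2 V, I_C = (V_CC − 0.2)/R_C = 9.8/1 = 9.8 mA.
Check: β·I_B = 95.6 mA > I_C = 9.8 mA, confirming saturation.

saturation; I_C ≈ 9.8 mA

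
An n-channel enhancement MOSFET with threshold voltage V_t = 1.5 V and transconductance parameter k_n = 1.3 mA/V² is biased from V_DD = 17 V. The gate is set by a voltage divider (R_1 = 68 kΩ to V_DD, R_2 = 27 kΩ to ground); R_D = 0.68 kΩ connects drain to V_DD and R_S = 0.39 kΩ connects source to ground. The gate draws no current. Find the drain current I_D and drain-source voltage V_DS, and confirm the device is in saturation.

V_G = V_DD·R_2/(R_1+R_2) = 17×27/95 = 4.83 V.
Assume saturation: I_D = (k_n/2)(V_GS − V_t)² with V_GS = V_G − I_D·R_S = 4.83 − 0.39·I_D.
Substituting gives 0.0989·I_D² − 2.69·I_D + 7.21 = 0, with roots I_D = 3.02 or 24.2 mA.
The root I_D = 24.2 mA gives V_GS = -4.6 V ≤ V_t, so take I_D = 3.02 mA.
Then V_GS = 3.65 V and V_DS = V_DD − I_D(R_D+R_S) = 17 − 3.02×1.07 = 13.8 V.
Saturation requires V_DS ≥ V_GS − V_t = 2.15 V; 13.8 ≥ 2.15 ✓.

I_D ≈ 3 mA, V_DS ≈ 14 V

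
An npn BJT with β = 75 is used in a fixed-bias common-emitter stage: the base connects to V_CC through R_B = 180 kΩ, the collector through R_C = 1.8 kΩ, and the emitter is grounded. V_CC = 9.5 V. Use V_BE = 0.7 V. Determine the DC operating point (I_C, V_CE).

I_C ≈ 3.7 mA, V_CE ≈ 2.9 V

Base loop: V_CC = I_B·R_B + V_BE, so I_B = (9.5 − 0.7)/180 kΩ = 0.0489 mA.
In the active region I_C = β·I_B = 75 × 0.0489 = 3.67 mA.
Collector loop: V_CE = V_CC − I_C·R_C = 9.5 − 3.67×1.8 = 2.9 V.
Since V_CE = 2.9 V > V_CE(sat) ≈ 0.2 V, the transistor is in the active region as assumed.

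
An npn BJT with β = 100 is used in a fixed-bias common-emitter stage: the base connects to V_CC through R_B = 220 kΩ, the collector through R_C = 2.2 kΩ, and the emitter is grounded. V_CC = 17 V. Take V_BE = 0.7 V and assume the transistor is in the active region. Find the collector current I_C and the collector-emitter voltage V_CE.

Base loop: V_CC = I_B·R_B + V_BE, so I_B = (17 − 0.7)/220 kΩ = 0.0741 mA.
In the active region I_C = β·I_B = 100 × 0.0741 = 7.41 mA.
Collector loop: V_CE = V_CC − I_C·R_C = 17 − 7.41×2.2 = 0.7 V.
Since V_CE = 0.7 V > V_CE(sat) ≈ 0.2 V, the transistor is in the active region as assumed.

I_C ≈ 7.4 mA, V_CE ≈ 0.7 V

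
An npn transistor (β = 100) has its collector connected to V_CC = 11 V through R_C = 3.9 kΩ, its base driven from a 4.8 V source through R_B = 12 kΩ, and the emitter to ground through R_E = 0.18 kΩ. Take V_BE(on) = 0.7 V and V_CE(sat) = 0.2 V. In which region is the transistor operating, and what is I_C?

Assume active: I_B = (4.8 − 0.7)/(12 + 101×0.18) = 0.136 mA, I_C = β·I_B = 13.6 mA.
Then V_CE = 11 − 13.6×3.9 − 13.7×0.18 = -44.5 V < 0.2 V — the active assumption fails.
Re-solve with V_CE = 0.2 V. KCL at the emitter: V_E/R_E = (V_BB−0.7−V_E)/R_B + (V_CC−0.2−V_E)/R_C, giving V_E = 0.528 V.
I_C = (V_CC − 0.2 − V_E)/R_C = (10.8 − 0.528)/3.9 = 2.63 mA.
Check: I_B = (4.1 − 0.528)/12 = 0.298 mA, and β·I_B = 29.8 mA > I_C, confirming saturation.

saturation; I_C ≈ 2.6 mA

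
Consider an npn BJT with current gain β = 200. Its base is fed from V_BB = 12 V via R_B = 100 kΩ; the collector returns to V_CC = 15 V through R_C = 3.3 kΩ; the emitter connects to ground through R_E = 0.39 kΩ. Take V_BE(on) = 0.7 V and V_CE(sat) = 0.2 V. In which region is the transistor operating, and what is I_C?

Assume active: I_B = (12 − 0.7)/(100 + 201×0.39) = 0.0633 mA, I_C = β·I_B = 12.7 mA.
Then V_CE = 15 − 12.7×3.3 − 12.7×0.39 = -31.8 V < 0.2 V — the active assumption fails.
Re-solve with V_CE = 0.2 V. KCL at the emitter: V_E/R_E = (V_BB−0.7−V_E)/R_B + (V_CC−0.2−V_E)/R_C, giving V_E = 1.6 V.
I_C = (V_CC − 0.2 − V_E)/R_C = (14.8 − 1.6)/3.3 = 4 mA.
Check: I_B = (11.3 − 1.6)/100 = 0.097 mA, and β·I_B = 19.4 mA > I_C, confirming saturation.

saturation; I_C ≈ 4 mA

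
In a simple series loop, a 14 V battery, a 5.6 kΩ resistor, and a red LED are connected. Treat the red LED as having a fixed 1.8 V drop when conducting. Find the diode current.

I ≈ 2.2 mA

KVL around the loop: 14 = V_D + I·R = 1.8 + I × 5.6 kΩ.
So I = (14 − 1.8) / 5.6 kΩ = 12.2 / 5.6 = 2.18 mA.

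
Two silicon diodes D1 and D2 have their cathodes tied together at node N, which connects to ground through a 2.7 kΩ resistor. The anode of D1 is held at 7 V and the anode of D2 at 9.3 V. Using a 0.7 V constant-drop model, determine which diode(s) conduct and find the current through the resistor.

Assume both conduct. Then node N would need to be at both 7−0.7 = 6.3 V and 9.3−0.7 = 8.6 V, which is impossible.
Assume only D2 conducts: V_N = 9.3 − 0.7 = 8.6 V, so I_R = 8.6/2.7 = 3.19 mA.
Check D1: its anode-to-cathode voltage is 7 − 8.6 = -1.6 V < 0.7 V, so it is off. The assumption is consistent.

Only D2 conducts; I_R ≈ 3.2 mA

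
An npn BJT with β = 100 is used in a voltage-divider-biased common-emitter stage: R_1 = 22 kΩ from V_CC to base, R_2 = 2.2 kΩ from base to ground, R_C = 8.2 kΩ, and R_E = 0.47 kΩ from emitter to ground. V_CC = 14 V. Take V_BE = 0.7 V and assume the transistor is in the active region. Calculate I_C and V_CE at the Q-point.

I_C ≈ 1.2 mA, V_CE ≈ 4 V

Thevenize the base divider: V_Th = V_CC·R_2/(R_1+R_2) = 14×2.2/24.2 = 1.27 V, R_Th = R_1‖R_2 = 2 kΩ.
Base-emitter loop: V_Th = I_B·R_Th + V_BE + (β+1)I_B·R_E, so I_B = (1.27 − 0.7) / (2 + 101×0.47) = 0.0116 mA.
I_C = β·I_B = 100×0.0116 = 1.16 mA, and I_E = (β+1)I_B = 1.17 mA.
V_CE = V_CC − I_C·R_C − I_E·R_E = 14 − 1.16×8.2 − 1.17×0.47 = 3.96 V.
V_CE = 3.96 V > 0.2 V confirms active-region operation.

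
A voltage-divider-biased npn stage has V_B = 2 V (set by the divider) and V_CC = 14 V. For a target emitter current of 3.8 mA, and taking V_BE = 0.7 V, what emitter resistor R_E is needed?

V_E = V_B − V_BE = 2 − 0.7 = 1.3 V.
R_E = V_E / I_E = 1.3 / 3.8 = 0.342 kΩ.

R_E ≈ 0.34 kΩ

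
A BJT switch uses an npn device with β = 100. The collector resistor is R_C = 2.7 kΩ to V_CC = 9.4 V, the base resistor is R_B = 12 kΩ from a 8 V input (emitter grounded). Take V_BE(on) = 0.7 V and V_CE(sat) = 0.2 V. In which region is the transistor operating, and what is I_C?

Assume active: I_B = (8 − 0.7)/12 = 0.608 mA, giving I_C = β·I_B = 60.8 mA.
But then V_CE = 9.4 − 60.8×2.7 = -155 V < V_CE(sat) = 0.2 V — impossible in the active region.
So the transistor is saturated. With V_CE = 0.2 V, I_C = (V_CC − 0.2)/R_C = 9.2/2.7 = 3.41 mA.
Check: β·I_B = 60.8 mA > I_C = 3.41 mA, confirming saturation.

saturation; I_C ≈ 3.4 mA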